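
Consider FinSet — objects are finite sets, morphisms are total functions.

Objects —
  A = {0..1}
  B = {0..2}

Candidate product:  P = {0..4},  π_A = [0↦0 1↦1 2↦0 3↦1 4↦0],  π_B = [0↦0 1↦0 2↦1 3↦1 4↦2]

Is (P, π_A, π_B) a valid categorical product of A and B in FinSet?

|A|·|B| = 2·3 = 6;  |P| = 5
  → cardinalities differ; no bijection possible.

Answer: NOT A VALID PRODUCT — |P|=5 ≠ |A|·|B|=6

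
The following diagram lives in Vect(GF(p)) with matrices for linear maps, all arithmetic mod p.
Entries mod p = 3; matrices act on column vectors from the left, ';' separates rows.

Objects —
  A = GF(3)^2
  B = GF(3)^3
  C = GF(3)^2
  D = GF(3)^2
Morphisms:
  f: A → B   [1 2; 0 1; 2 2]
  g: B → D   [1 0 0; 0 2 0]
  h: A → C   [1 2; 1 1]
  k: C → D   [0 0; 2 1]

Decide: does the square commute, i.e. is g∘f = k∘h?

Answer: DOES NOT COMMUTE

Work:
1) trace f;g:
  e0=[1,0] f→[1,0,2] g→[1,0]
  e1=[0,1] f→[2,1,2] g→[2,2]
  result₁ = [1 2; 0 2]
2) trace h;k:
  e0=[1,0] h→[1,1] k→[0,0]
  e1=[0,1] h→[2,1] k→[0,2]
  result₂ = [0 0; 0 2]
Equal? distinct morphisms ✗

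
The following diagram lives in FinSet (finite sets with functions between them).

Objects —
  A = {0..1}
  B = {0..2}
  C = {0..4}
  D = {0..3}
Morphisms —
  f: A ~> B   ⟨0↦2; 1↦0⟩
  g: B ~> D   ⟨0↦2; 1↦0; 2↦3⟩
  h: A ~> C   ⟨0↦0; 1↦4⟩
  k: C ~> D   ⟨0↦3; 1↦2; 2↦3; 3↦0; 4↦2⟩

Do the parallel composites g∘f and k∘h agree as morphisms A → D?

Along f;g (path 1):
  0 f~>2 g~>3
  1 f~>0 g~>2
  result₁ = ⟨0↦3; 1↦2⟩
Along h;k (path 2):
  0 h~>0 k~>3
  1 h~>4 k~>2
  result₂ = ⟨0↦3; 1↦2⟩
Equal? equal; square commutes

Answer: COMMUTES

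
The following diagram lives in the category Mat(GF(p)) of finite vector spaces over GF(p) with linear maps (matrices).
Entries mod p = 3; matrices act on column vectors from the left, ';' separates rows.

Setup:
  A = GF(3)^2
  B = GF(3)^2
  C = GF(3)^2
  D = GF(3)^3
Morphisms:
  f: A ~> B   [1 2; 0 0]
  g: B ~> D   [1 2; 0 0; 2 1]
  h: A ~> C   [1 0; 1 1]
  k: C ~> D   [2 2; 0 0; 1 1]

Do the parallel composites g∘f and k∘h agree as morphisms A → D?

Answer: COMMUTES

Derivation:
Along f;g (path 1):
  e0=(1,0) f~>(1,0) g~>(1,0,2)
  e1=(0,1) f~>(2,0) g~>(2,0,1)
  result₁ = [1 2; 0 0; 2 1]
Along h;k (path 2):
  e0=(1,0) h~>(1,1) k~>(1,0,2)
  e1=(0,1) h~>(0,1) k~>(2,0,1)
  result₂ = [1 2; 0 0; 2 1]
Equal? equal; square commutes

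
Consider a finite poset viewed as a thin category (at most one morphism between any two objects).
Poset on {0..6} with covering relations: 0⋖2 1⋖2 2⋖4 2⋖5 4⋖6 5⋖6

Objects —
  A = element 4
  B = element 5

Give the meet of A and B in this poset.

Answer: A∧B = 2

Work:
{x : x≤A ∧ x≤B} = {0,1,2}  (A=4, B=5)
  0 ≤ 2
  1 ≤ 2
  2 ≤ 2
glb = 2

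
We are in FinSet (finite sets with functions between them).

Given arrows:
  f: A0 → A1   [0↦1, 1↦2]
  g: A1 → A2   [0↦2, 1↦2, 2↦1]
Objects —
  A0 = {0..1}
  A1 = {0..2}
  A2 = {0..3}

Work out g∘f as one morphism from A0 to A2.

  0 f→1 g→2
  1 f→2 g→1
result: [0↦2, 1↦1]

Answer: [0↦2, 1↦1]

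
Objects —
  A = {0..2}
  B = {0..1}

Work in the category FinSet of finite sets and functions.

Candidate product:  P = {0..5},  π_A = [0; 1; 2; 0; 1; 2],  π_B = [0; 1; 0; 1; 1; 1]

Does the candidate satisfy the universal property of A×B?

Answer: NOT A VALID PRODUCT — duplicate pair at indices 4,1

Derivation:
|A|·|B| = 3·2 = 6;  |P| = 6
Check the pairing map k ↦ (π_A(k), π_B(k)):
  0 ↦ (0,0)
  1 ↦ (1,1)
  2 ↦ (2,0)
  3 ↦ (0,1)
  4 ↦ (1,1)  ✗ repeats pair of k=1
  5 ↦ (2,1)
distinct pairs in image: 5 / 6 needed
  → (1,1) hit at k=1 and k=4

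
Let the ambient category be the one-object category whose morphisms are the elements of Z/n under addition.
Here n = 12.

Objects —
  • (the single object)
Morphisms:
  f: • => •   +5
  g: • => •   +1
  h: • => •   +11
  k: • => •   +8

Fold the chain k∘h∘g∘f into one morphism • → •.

  0 +5≡5 +1≡6 +11≡5 +8≡1  (mod 12)
composite: +1

Answer: +1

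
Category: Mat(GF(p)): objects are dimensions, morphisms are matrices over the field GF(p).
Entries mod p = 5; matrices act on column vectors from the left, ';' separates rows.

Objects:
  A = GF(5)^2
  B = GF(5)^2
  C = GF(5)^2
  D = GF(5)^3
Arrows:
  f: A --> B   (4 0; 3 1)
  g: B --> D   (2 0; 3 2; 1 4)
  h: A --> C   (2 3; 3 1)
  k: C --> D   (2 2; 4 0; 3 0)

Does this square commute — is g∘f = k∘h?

Answer: DOES NOT COMMUTE

Work:
Along f;g (path 1):
  e0=[1,0] f-->[4,3] g-->[3,3,1]
  e1=[0,1] f-->[0,1] g-->[0,2,4]
  ⟦path⟧₁ = (3 0; 3 2; 1 4)
Along h;k (path 2):
  e0=[1,0] h-->[2,3] k-->[0,3,1]
  e1=[0,1] h-->[3,1] k-->[3,2,4]
  ⟦path⟧₂ = (0 3; 3 2; 1 4)
Equal? NO — does not commute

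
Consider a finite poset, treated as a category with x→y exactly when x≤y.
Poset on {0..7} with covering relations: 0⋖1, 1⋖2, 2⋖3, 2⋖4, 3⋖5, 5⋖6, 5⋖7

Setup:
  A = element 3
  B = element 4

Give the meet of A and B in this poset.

Lower bounds of A=3 and B=4: {0,1,2}
  0 ⊑ 2
  1 ⊑ 2
  2 ⊑ 2
glb = 2

Answer: A∧B = 2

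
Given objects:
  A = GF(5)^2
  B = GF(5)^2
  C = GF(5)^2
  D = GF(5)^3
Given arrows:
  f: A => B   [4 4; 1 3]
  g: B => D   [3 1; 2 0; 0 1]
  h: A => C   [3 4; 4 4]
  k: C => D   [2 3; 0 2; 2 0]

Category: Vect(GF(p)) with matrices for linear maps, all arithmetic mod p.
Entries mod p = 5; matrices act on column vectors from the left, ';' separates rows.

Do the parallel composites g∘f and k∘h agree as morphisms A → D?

Answer: COMMUTES

Trace:
1) trace f;g:
  e0=⟨1,0⟩ f=>⟨4,1⟩ g=>⟨3,3,1⟩
  e1=⟨0,1⟩ f=>⟨4,3⟩ g=>⟨0,3,3⟩
  ⟦path⟧₁ = [3 0; 3 3; 1 3]
2) trace h;k:
  e0=⟨1,0⟩ h=>⟨3,4⟩ k=>⟨3,3,1⟩
  e1=⟨0,1⟩ h=>⟨4,4⟩ k=>⟨0,3,3⟩
  ⟦path⟧₂ = [3 0; 3 3; 1 3]
Equal? equal; square commutes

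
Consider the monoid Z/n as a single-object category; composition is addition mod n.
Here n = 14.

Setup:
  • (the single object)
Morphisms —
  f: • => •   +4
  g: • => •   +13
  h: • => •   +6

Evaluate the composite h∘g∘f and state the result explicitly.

Answer: +9

Work:
  0 +4≡4 +13≡3 +6≡9  (mod 14)
result: +9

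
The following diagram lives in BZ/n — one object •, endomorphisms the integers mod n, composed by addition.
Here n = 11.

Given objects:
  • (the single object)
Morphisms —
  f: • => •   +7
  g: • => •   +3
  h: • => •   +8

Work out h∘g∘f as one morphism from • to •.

Answer: +7

Work:
  0 +7≡7 +3≡10 +8≡7  (mod 11)
composite: +7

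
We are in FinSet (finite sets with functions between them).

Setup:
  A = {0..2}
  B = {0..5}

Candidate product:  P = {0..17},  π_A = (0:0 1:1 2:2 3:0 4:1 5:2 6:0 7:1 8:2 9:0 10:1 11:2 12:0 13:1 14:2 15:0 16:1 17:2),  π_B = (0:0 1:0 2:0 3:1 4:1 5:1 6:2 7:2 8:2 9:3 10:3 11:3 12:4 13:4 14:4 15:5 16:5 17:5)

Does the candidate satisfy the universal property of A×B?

Answer: VALID PRODUCT

Trace:
|A|·|B| = 3·6 = 18;  |P| = 18
Check the pairing map k ↦ (π_A(k), π_B(k)):
  0 : (0,0)
  1 : (1,0)
  2 : (2,0)
  3 : (0,1)
  4 : (1,1)
  5 : (2,1)
  6 : (0,2)
  7 : (1,2)
  8 : (2,2)
  9 : (0,3)
  10 : (1,3)
  11 : (2,3)
  12 : (0,4)
  13 : (1,4)
  14 : (2,4)
  15 : (0,5)
  16 : (1,5)
  17 : (2,5)
distinct pairs in image: 18 / 18 needed
  → bijection onto A×B; projections well-typed.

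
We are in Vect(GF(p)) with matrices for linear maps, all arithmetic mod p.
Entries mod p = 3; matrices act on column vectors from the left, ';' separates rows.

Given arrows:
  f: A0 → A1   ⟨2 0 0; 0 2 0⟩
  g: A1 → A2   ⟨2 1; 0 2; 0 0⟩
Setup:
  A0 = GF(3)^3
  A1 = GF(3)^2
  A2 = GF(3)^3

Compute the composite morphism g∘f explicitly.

Answer: ⟨1 2 0; 0 1 0; 0 0 0⟩

Trace:
  e0=⟨1,0,0⟩ f→⟨2,0⟩ g→⟨1,0,0⟩
  e1=⟨0,1,0⟩ f→⟨0,2⟩ g→⟨2,1,0⟩
  e2=⟨0,0,1⟩ f→⟨0,0⟩ g→⟨0,0,0⟩
result: ⟨1 2 0; 0 1 0; 0 0 0⟩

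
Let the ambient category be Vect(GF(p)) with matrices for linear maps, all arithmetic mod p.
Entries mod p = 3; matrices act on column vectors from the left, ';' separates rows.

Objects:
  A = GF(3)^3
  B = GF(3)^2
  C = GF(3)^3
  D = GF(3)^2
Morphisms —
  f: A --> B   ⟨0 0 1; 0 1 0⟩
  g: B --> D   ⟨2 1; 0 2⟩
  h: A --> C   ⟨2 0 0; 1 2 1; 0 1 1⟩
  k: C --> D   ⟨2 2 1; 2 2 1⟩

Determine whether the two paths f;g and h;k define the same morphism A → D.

Answer: DOES NOT COMMUTE

Trace:
Along f;g (path 1):
  e0=[1,0,0] f-->[0,0] g-->[0,0]
  e1=[0,1,0] f-->[0,1] g-->[1,2]
  e2=[0,0,1] f-->[1,0] g-->[2,0]
  ⟦path⟧₁ = ⟨0 1 2; 0 2 0⟩
Along h;k (path 2):
  e0=[1,0,0] h-->[2,1,0] k-->[0,0]
  e1=[0,1,0] h-->[0,2,1] k-->[2,2]
  e2=[0,0,1] h-->[0,1,1] k-->[0,0]
  ⟦path⟧₂ = ⟨0 2 0; 0 2 0⟩
Equal? NO — does not commute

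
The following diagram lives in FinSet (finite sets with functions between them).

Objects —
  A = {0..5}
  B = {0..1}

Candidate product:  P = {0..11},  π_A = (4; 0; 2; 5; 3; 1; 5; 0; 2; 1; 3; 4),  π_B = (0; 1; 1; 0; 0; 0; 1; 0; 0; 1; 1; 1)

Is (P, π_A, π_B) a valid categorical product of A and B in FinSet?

Answer: VALID PRODUCT

Trace:
|A|·|B| = 6·2 = 12;  |P| = 12
Check the pairing map k ↦ (π_A(k), π_B(k)):
  0 : (4,0)
  1 : (0,1)
  2 : (2,1)
  3 : (5,0)
  4 : (3,0)
  5 : (1,0)
  6 : (5,1)
  7 : (0,0)
  8 : (2,0)
  9 : (1,1)
  10 : (3,1)
  11 : (4,1)
distinct pairs in image: 12 / 12 needed
  → bijection onto A×B; projections well-typed.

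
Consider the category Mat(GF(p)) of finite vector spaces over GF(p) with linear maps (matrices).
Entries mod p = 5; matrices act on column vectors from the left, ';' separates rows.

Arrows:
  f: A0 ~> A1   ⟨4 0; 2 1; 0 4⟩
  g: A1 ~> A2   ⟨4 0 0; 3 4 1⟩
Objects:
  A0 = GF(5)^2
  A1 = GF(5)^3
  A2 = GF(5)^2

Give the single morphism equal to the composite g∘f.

Answer: ⟨1 0; 0 3⟩

Work:
  e0=⟨1,0⟩ f~>⟨4,2,0⟩ g~>⟨1,0⟩
  e1=⟨0,1⟩ f~>⟨0,1,4⟩ g~>⟨0,3⟩
result: ⟨1 0; 0 3⟩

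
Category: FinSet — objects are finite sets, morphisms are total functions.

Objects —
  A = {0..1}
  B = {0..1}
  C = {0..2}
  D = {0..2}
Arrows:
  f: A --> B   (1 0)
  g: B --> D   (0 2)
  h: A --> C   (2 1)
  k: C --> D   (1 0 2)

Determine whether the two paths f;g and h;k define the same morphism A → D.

Answer: COMMUTES

Work:
Along f;g (path 1):
  0 f-->1 g-->2
  1 f-->0 g-->0
  composite₁ = (2 0)
Along h;k (path 2):
  0 h-->2 k-->2
  1 h-->1 k-->0
  composite₂ = (2 0)
Equal? equal; square commutes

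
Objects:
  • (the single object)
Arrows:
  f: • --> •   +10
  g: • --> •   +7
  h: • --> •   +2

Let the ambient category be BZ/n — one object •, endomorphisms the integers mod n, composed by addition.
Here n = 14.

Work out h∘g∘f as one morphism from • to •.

Answer: +5

Derivation:
  0 +10≡10 +7≡3 +2≡5  (mod 14)
⟦path⟧: +5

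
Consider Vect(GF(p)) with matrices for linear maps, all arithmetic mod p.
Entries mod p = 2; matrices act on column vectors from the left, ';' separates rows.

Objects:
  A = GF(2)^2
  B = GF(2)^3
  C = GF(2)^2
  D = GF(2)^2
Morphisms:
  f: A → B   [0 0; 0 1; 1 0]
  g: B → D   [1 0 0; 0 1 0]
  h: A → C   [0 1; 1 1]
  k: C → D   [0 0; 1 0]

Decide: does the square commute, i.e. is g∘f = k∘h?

Path 1 = f;g:
  e0=[1,0] f→[0,0,1] g→[0,0]
  e1=[0,1] f→[0,1,0] g→[0,1]
  composite₁ = [0 0; 0 1]
Path 2 = h;k:
  e0=[1,0] h→[0,1] k→[0,0]
  e1=[0,1] h→[1,1] k→[0,1]
  composite₂ = [0 0; 0 1]
Equal? YES — commutes

Answer: COMMUTES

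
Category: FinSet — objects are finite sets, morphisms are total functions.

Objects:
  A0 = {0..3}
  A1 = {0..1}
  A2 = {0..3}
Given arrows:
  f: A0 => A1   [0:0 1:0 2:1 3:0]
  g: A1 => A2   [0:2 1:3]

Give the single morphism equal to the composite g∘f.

Answer: [0:2 1:2 2:3 3:2]

Trace:
  0 f=>0 g=>2
  1 f=>0 g=>2
  2 f=>1 g=>3
  3 f=>0 g=>2
result: [0:2 1:2 2:3 3:2]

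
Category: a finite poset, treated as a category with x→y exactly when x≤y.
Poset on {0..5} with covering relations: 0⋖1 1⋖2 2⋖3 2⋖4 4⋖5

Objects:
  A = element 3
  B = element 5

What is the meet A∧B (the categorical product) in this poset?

{x : x≤A ∧ x≤B} = {0,1,2}  (A=3, B=5)
  0 ≤ 2
  1 ≤ 2
  2 ≤ 2
glb = 2

Answer: A∧B = 2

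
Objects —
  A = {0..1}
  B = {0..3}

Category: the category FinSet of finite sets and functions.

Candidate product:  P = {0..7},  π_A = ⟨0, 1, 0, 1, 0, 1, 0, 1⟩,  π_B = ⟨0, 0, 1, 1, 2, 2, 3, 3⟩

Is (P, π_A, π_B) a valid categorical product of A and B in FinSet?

Answer: VALID PRODUCT

Work:
|A|·|B| = 2·4 = 8;  |P| = 8
Check the pairing map k ↦ (π_A(k), π_B(k)):
  0 : (0,0)
  1 : (1,0)
  2 : (0,1)
  3 : (1,1)
  4 : (0,2)
  5 : (1,2)
  6 : (0,3)
  7 : (1,3)
distinct pairs in image: 8 / 8 needed
  → bijection onto A×B; projections well-typed.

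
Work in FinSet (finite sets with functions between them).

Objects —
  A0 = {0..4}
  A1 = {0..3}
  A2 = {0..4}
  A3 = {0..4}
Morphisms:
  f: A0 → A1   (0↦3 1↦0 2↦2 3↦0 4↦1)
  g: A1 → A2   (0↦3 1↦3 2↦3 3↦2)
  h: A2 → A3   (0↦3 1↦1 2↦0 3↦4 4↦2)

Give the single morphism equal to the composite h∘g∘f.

  0 f→3 g→2 h→0
  1 f→0 g→3 h→4
  2 f→2 g→3 h→4
  3 f→0 g→3 h→4
  4 f→1 g→3 h→4
composite: (0↦0 1↦4 2↦4 3↦4 4↦4)

Answer: (0↦0 1↦4 2↦4 3↦4 4↦4)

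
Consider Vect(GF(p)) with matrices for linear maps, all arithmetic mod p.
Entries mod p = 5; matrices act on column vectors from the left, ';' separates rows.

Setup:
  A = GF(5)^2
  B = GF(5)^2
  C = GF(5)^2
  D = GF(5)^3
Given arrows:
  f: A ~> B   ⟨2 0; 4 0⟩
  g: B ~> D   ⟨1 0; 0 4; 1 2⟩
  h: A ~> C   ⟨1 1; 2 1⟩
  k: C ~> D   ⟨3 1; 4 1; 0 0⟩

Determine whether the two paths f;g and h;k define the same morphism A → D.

Path 1 = f;g:
  e0=⟨1,0⟩ f~>⟨2,4⟩ g~>⟨2,1,0⟩
  e1=⟨0,1⟩ f~>⟨0,0⟩ g~>⟨0,0,0⟩
  composite₁ = ⟨2 0; 1 0; 0 0⟩
Path 2 = h;k:
  e0=⟨1,0⟩ h~>⟨1,2⟩ k~>⟨0,1,0⟩
  e1=⟨0,1⟩ h~>⟨1,1⟩ k~>⟨4,0,0⟩
  composite₂ = ⟨0 4; 1 0; 0 0⟩
Equal? NO — does not commute

Answer: DOES NOT COMMUTE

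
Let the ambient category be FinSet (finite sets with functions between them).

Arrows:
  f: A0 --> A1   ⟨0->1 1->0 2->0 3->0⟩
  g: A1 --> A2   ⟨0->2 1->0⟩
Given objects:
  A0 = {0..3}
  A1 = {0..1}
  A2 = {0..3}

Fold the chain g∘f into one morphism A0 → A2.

  0 f-->1 g-->0
  1 f-->0 g-->2
  2 f-->0 g-->2
  3 f-->0 g-->2
⟦path⟧: ⟨0->0 1->2 2->2 3->2⟩

Answer: ⟨0->0 1->2 2->2 3->2⟩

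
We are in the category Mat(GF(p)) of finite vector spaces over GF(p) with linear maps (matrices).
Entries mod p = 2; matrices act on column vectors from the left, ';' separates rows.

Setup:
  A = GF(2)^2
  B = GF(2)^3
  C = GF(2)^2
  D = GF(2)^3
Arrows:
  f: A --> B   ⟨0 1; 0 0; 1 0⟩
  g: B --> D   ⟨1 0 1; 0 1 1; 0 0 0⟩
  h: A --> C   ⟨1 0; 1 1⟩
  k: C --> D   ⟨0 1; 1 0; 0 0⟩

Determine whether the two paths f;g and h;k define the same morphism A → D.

Path 1 = f;g:
  e0=[1,0] f-->[0,0,1] g-->[1,1,0]
  e1=[0,1] f-->[1,0,0] g-->[1,0,0]
  ⟦path⟧₁ = ⟨1 1; 1 0; 0 0⟩
Path 2 = h;k:
  e0=[1,0] h-->[1,1] k-->[1,1,0]
  e1=[0,1] h-->[0,1] k-->[1,0,0]
  ⟦path⟧₂ = ⟨1 1; 1 0; 0 0⟩
Equal? YES — commutes

Answer: COMMUTES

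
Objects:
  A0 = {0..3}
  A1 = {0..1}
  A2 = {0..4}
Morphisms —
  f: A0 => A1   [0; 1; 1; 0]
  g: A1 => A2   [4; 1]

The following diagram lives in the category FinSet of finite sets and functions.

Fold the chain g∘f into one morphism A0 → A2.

Answer: [4; 1; 1; 4]

Trace:
  0 f=>0 g=>4
  1 f=>1 g=>1
  2 f=>1 g=>1
  3 f=>0 g=>4
⟦path⟧: [4; 1; 1; 4]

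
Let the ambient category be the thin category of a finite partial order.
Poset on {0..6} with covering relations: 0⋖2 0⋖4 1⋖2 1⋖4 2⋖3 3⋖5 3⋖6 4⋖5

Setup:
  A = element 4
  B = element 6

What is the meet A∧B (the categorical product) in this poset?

Common predecessors of 4,6: {0,1}
  maximal lower bounds 0 and 1 are incomparable: neither 0≤1 nor 1≤0
→ no greatest lower bound exists

Answer: NO MEET EXISTS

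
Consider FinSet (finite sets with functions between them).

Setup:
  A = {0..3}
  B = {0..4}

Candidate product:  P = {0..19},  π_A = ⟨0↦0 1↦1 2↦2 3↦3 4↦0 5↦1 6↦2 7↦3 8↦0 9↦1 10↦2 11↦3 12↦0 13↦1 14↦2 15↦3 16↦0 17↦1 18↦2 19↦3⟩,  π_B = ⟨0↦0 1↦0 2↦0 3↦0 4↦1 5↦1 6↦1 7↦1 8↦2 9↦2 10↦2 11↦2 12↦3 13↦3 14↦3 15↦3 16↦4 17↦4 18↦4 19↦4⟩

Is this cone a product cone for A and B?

|A|·|B| = 4·5 = 20;  |P| = 20
Check the pairing map k ↦ (π_A(k), π_B(k)):
  0 ↦ (0,0)
  1 ↦ (1,0)
  2 ↦ (2,0)
  3 ↦ (3,0)
  4 ↦ (0,1)
  5 ↦ (1,1)
  6 ↦ (2,1)
  7 ↦ (3,1)
  8 ↦ (0,2)
  9 ↦ (1,2)
  10 ↦ (2,2)
  11 ↦ (3,2)
  12 ↦ (0,3)
  13 ↦ (1,3)
  14 ↦ (2,3)
  15 ↦ (3,3)
  16 ↦ (0,4)
  17 ↦ (1,4)
  18 ↦ (2,4)
  19 ↦ (3,4)
distinct pairs in image: 20 / 20 needed
  → bijection onto A×B; projections well-typed.

Answer: VALID PRODUCT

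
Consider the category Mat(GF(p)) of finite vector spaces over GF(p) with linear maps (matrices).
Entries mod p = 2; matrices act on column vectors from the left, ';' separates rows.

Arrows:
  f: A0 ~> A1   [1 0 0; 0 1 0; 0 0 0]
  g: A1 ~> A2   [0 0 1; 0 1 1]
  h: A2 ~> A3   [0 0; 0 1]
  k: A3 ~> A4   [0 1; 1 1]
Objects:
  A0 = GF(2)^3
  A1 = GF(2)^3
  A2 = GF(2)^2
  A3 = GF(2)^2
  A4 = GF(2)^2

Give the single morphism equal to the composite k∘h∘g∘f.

  e0=⟨1,0,0⟩ f~>⟨1,0,0⟩ g~>⟨0,0⟩ h~>⟨0,0⟩ k~>⟨0,0⟩
  e1=⟨0,1,0⟩ f~>⟨0,1,0⟩ g~>⟨0,1⟩ h~>⟨0,1⟩ k~>⟨1,1⟩
  e2=⟨0,0,1⟩ f~>⟨0,0,0⟩ g~>⟨0,0⟩ h~>⟨0,0⟩ k~>⟨0,0⟩
result: [0 1 0; 0 1 0]

Answer: [0 1 0; 0 1 0]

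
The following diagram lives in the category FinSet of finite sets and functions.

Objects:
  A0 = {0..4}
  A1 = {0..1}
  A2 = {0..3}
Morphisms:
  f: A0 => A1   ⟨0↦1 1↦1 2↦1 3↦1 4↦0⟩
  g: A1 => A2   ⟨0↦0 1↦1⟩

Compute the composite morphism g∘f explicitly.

  0 f=>1 g=>1
  1 f=>1 g=>1
  2 f=>1 g=>1
  3 f=>1 g=>1
  4 f=>0 g=>0
⟦path⟧: ⟨0↦1 1↦1 2↦1 3↦1 4↦0⟩

Answer: ⟨0↦1 1↦1 2↦1 3↦1 4↦0⟩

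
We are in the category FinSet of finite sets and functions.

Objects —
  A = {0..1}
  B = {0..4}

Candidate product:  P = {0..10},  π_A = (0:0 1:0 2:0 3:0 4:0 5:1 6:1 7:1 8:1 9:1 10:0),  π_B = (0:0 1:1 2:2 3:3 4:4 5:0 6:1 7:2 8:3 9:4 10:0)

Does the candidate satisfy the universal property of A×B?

Answer: NOT A VALID PRODUCT — |P|=11 ≠ |A|·|B|=10

Work:
|A|·|B| = 2·5 = 10;  |P| = 11
  → cardinalities differ; no bijection possible.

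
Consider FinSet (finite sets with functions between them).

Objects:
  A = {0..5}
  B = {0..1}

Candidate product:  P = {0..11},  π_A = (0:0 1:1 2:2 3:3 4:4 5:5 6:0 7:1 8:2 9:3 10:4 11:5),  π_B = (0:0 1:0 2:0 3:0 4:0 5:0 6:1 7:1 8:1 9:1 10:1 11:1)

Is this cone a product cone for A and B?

|A|·|B| = 6·2 = 12;  |P| = 12
Check the pairing map k ↦ (π_A(k), π_B(k)):
  0 : (0,0)
  1 : (1,0)
  2 : (2,0)
  3 : (3,0)
  4 : (4,0)
  5 : (5,0)
  6 : (0,1)
  7 : (1,1)
  8 : (2,1)
  9 : (3,1)
  10 : (4,1)
  11 : (5,1)
distinct pairs in image: 12 / 12 needed
  → bijection onto A×B; projections well-typed.

Answer: VALID PRODUCT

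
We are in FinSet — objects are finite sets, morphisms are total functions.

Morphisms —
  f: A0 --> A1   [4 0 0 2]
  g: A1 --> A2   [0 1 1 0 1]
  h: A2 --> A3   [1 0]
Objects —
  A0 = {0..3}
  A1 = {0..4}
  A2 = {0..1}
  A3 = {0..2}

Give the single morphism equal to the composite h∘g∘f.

  0 f-->4 g-->1 h-->0
  1 f-->0 g-->0 h-->1
  2 f-->0 g-->0 h-->1
  3 f-->2 g-->1 h-->0
⟦path⟧: [0 1 1 0]

Answer: [0 1 1 0]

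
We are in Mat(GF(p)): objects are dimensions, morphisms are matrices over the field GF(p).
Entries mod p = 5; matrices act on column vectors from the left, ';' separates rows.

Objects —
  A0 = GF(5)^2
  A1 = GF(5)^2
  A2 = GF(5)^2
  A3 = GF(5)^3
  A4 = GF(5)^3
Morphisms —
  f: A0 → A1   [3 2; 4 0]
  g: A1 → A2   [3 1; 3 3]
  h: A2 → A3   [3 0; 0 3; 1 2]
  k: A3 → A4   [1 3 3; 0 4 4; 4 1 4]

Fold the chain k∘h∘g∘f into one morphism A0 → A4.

  e0=⟨1,0⟩ f→⟨3,4⟩ g→⟨3,1⟩ h→⟨4,3,0⟩ k→⟨3,2,4⟩
  e1=⟨0,1⟩ f→⟨2,0⟩ g→⟨1,1⟩ h→⟨3,3,3⟩ k→⟨1,4,2⟩
result: [3 1; 2 4; 4 2]

Answer: [3 1; 2 4; 4 2]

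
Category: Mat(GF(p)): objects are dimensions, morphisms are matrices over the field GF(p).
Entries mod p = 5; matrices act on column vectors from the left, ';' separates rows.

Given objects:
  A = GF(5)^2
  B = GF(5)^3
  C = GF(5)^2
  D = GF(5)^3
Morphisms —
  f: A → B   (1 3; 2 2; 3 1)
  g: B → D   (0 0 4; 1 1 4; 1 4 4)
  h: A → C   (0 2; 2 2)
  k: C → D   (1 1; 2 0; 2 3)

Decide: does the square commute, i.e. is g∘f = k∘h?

Answer: COMMUTES

Trace:
Along f;g (path 1):
  e0=⟨1,0⟩ f→⟨1,2,3⟩ g→⟨2,0,1⟩
  e1=⟨0,1⟩ f→⟨3,2,1⟩ g→⟨4,4,0⟩
  composite₁ = (2 4; 0 4; 1 0)
Along h;k (path 2):
  e0=⟨1,0⟩ h→⟨0,2⟩ k→⟨2,0,1⟩
  e1=⟨0,1⟩ h→⟨2,2⟩ k→⟨4,4,0⟩
  composite₂ = (2 4; 0 4; 1 0)
Equal? equal; square commutes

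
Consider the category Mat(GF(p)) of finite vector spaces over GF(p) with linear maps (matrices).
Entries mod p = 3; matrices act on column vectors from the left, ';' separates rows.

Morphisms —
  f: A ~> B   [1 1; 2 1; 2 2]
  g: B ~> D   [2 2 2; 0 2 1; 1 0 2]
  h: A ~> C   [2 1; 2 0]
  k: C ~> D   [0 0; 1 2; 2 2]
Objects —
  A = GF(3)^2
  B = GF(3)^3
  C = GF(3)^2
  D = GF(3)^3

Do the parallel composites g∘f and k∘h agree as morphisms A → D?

Answer: DOES NOT COMMUTE

Derivation:
1) trace f;g:
  e0=[1,0] f~>[1,2,2] g~>[1,0,2]
  e1=[0,1] f~>[1,1,2] g~>[2,1,2]
  composite₁ = [1 2; 0 1; 2 2]
2) trace h;k:
  e0=[1,0] h~>[2,2] k~>[0,0,2]
  e1=[0,1] h~>[1,0] k~>[0,1,2]
  composite₂ = [0 0; 0 1; 2 2]
Equal? distinct morphisms ✗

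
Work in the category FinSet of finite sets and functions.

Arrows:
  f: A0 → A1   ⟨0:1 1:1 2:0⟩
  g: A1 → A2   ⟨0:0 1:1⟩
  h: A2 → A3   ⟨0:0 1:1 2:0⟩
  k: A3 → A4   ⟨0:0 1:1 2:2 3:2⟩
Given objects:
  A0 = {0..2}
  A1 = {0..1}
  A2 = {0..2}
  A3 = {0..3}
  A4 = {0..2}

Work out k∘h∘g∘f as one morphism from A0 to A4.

Answer: ⟨0:1 1:1 2:0⟩

Work:
  0 f→1 g→1 h→1 k→1
  1 f→1 g→1 h→1 k→1
  2 f→0 g→0 h→0 k→0
result: ⟨0:1 1:1 2:0⟩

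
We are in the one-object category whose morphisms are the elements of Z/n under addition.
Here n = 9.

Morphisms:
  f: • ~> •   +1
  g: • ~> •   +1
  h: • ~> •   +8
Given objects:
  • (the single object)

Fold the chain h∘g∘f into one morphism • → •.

  0 +1≡1 +1≡2 +8≡1  (mod 9)
⟦path⟧: +1

Answer: +1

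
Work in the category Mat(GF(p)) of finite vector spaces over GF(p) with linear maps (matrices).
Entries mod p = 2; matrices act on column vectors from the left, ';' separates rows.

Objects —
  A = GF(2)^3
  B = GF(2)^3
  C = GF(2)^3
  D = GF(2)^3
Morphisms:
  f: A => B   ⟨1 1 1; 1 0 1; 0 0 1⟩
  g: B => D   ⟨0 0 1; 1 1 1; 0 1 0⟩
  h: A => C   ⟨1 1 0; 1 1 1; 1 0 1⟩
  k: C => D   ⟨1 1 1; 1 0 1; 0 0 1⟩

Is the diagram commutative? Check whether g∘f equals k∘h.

1) trace f;g:
  e0=⟨1,0,0⟩ f=>⟨1,1,0⟩ g=>⟨0,0,1⟩
  e1=⟨0,1,0⟩ f=>⟨1,0,0⟩ g=>⟨0,1,0⟩
  e2=⟨0,0,1⟩ f=>⟨1,1,1⟩ g=>⟨1,1,1⟩
  ⟦path⟧₁ = ⟨0 0 1; 0 1 1; 1 0 1⟩
2) trace h;k:
  e0=⟨1,0,0⟩ h=>⟨1,1,1⟩ k=>⟨1,0,1⟩
  e1=⟨0,1,0⟩ h=>⟨1,1,0⟩ k=>⟨0,1,0⟩
  e2=⟨0,0,1⟩ h=>⟨0,1,1⟩ k=>⟨0,1,1⟩
  ⟦path⟧₂ = ⟨1 0 0; 0 1 1; 1 0 1⟩
Equal? distinct morphisms ✗

Answer: DOES NOT COMMUTE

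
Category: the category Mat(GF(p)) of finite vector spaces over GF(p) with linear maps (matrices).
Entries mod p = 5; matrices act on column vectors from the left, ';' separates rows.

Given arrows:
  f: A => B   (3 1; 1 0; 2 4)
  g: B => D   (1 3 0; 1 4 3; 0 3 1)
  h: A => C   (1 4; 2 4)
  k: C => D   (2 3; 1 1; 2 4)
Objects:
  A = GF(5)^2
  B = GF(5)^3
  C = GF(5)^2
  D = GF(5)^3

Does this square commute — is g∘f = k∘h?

Answer: DOES NOT COMMUTE

Derivation:
1) trace f;g:
  e0=⟨1,0⟩ f=>⟨3,1,2⟩ g=>⟨1,3,0⟩
  e1=⟨0,1⟩ f=>⟨1,0,4⟩ g=>⟨1,3,4⟩
  result₁ = (1 1; 3 3; 0 4)
2) trace h;k:
  e0=⟨1,0⟩ h=>⟨1,2⟩ k=>⟨3,3,0⟩
  e1=⟨0,1⟩ h=>⟨4,4⟩ k=>⟨0,3,4⟩
  result₂ = (3 0; 3 3; 0 4)
Equal? NO — does not commute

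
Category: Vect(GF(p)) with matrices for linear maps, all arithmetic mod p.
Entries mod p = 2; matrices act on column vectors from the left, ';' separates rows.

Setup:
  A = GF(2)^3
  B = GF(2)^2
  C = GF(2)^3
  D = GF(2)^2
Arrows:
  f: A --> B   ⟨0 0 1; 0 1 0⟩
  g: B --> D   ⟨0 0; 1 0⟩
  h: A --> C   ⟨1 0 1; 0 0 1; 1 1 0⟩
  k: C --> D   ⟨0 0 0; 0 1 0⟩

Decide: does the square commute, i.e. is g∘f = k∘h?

Answer: COMMUTES

Work:
1) trace f;g:
  e0=[1,0,0] f-->[0,0] g-->[0,0]
  e1=[0,1,0] f-->[0,1] g-->[0,0]
  e2=[0,0,1] f-->[1,0] g-->[0,1]
  ⟦path⟧₁ = ⟨0 0 0; 0 0 1⟩
2) trace h;k:
  e0=[1,0,0] h-->[1,0,1] k-->[0,0]
  e1=[0,1,0] h-->[0,0,1] k-->[0,0]
  e2=[0,0,1] h-->[1,1,0] k-->[0,1]
  ⟦path⟧₂ = ⟨0 0 0; 0 0 1⟩
Equal? same morphism ✓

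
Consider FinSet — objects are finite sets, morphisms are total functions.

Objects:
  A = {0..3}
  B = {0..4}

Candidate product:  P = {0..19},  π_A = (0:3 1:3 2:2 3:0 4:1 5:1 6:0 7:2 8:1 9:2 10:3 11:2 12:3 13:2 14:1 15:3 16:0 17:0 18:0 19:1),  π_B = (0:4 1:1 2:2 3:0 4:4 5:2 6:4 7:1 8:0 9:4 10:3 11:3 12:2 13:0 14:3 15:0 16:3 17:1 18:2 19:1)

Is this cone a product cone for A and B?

|A|·|B| = 4·5 = 20;  |P| = 20
Check the pairing map k ↦ (π_A(k), π_B(k)):
  0 : (3,4)
  1 : (3,1)
  2 : (2,2)
  3 : (0,0)
  4 : (1,4)
  5 : (1,2)
  6 : (0,4)
  7 : (2,1)
  8 : (1,0)
  9 : (2,4)
  10 : (3,3)
  11 : (2,3)
  12 : (3,2)
  13 : (2,0)
  14 : (1,3)
  15 : (3,0)
  16 : (0,3)
  17 : (0,1)
  18 : (0,2)
  19 : (1,1)
distinct pairs in image: 20 / 20 needed
  → bijection onto A×B; projections well-typed.

Answer: VALID PRODUCT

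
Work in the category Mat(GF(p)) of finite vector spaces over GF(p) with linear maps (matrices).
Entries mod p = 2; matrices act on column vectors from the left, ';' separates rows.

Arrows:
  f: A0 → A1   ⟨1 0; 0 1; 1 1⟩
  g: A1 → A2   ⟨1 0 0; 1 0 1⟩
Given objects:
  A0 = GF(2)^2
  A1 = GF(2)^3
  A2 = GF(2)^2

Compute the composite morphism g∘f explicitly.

  e0=⟨1,0⟩ f→⟨1,0,1⟩ g→⟨1,0⟩
  e1=⟨0,1⟩ f→⟨0,1,1⟩ g→⟨0,1⟩
result: ⟨1 0; 0 1⟩

Answer: ⟨1 0; 0 1⟩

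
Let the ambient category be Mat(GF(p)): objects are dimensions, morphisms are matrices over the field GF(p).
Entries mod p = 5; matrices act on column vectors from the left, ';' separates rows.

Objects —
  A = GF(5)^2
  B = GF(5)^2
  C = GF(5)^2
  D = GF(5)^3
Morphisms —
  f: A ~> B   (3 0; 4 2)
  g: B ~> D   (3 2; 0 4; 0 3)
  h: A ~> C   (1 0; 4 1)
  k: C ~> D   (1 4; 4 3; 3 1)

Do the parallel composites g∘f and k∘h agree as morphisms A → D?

Answer: COMMUTES

Trace:
Path 1 = f;g:
  e0=(1,0) f~>(3,4) g~>(2,1,2)
  e1=(0,1) f~>(0,2) g~>(4,3,1)
  composite₁ = (2 4; 1 3; 2 1)
Path 2 = h;k:
  e0=(1,0) h~>(1,4) k~>(2,1,2)
  e1=(0,1) h~>(0,1) k~>(4,3,1)
  composite₂ = (2 4; 1 3; 2 1)
Equal? same morphism ✓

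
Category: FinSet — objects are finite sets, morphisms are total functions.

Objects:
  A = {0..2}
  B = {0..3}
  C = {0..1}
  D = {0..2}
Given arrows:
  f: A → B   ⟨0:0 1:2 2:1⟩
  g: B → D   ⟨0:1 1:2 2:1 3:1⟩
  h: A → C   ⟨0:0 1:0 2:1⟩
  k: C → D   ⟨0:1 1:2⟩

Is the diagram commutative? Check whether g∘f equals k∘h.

Answer: COMMUTES

Derivation:
1) trace f;g:
  0 f→0 g→1
  1 f→2 g→1
  2 f→1 g→2
  ⟦path⟧₁ = ⟨0:1 1:1 2:2⟩
2) trace h;k:
  0 h→0 k→1
  1 h→0 k→1
  2 h→1 k→2
  ⟦path⟧₂ = ⟨0:1 1:1 2:2⟩
Equal? same morphism ✓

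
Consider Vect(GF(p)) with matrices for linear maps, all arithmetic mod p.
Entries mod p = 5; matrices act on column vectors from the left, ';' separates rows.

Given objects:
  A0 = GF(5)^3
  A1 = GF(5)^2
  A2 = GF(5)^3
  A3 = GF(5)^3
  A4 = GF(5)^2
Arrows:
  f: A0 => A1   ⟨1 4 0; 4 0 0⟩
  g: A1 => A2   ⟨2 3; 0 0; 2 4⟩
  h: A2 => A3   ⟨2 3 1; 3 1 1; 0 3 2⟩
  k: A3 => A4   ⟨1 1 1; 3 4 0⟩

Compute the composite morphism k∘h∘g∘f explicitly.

  e0=⟨1,0,0⟩ f=>⟨1,4⟩ g=>⟨4,0,3⟩ h=>⟨1,0,1⟩ k=>⟨2,3⟩
  e1=⟨0,1,0⟩ f=>⟨4,0⟩ g=>⟨3,0,3⟩ h=>⟨4,2,1⟩ k=>⟨2,0⟩
  e2=⟨0,0,1⟩ f=>⟨0,0⟩ g=>⟨0,0,0⟩ h=>⟨0,0,0⟩ k=>⟨0,0⟩
composite: ⟨2 2 0; 3 0 0⟩

Answer: ⟨2 2 0; 3 0 0⟩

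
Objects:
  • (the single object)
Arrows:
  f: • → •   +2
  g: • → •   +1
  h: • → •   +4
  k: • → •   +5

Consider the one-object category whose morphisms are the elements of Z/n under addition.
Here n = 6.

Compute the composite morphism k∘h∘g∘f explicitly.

  0 +2≡2 +1≡3 +4≡1 +5≡0  (mod 6)
result: +0

Answer: +0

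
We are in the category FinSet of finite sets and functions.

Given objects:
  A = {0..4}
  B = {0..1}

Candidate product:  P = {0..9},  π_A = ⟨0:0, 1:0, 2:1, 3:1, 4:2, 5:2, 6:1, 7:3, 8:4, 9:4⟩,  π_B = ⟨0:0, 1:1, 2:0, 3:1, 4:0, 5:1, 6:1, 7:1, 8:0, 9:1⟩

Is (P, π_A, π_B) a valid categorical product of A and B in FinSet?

|A|·|B| = 5·2 = 10;  |P| = 10
Check the pairing map k ↦ (π_A(k), π_B(k)):
  0 : (0,0)
  1 : (0,1)
  2 : (1,0)
  3 : (1,1)
  4 : (2,0)
  5 : (2,1)
  6 : (1,1)  ✗ repeats pair of k=3
  7 : (3,1)
  8 : (4,0)
  9 : (4,1)
distinct pairs in image: 9 / 10 needed
  → (1,1) hit at k=3 and k=6

Answer: NOT A VALID PRODUCT — duplicate pair at indices 3,6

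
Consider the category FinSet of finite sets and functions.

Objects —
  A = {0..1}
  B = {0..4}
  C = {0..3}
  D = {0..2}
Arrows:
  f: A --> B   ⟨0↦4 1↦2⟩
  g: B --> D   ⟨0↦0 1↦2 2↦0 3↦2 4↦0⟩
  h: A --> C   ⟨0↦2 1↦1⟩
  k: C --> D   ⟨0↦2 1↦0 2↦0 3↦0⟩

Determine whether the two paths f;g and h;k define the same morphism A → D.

Answer: COMMUTES

Derivation:
Path 1 = f;g:
  0 f-->4 g-->0
  1 f-->2 g-->0
  ⟦path⟧₁ = ⟨0↦0 1↦0⟩
Path 2 = h;k:
  0 h-->2 k-->0
  1 h-->1 k-->0
  ⟦path⟧₂ = ⟨0↦0 1↦0⟩
Equal? equal; square commutes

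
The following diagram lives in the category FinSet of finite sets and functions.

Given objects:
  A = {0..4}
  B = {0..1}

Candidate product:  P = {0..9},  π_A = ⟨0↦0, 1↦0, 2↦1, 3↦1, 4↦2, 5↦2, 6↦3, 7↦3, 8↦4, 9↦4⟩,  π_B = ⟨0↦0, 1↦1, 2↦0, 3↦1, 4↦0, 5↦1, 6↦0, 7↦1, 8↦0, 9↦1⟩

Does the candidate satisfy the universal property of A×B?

Answer: VALID PRODUCT

Work:
|A|·|B| = 5·2 = 10;  |P| = 10
Check the pairing map k ↦ (π_A(k), π_B(k)):
  0 ↦ (0,0)
  1 ↦ (0,1)
  2 ↦ (1,0)
  3 ↦ (1,1)
  4 ↦ (2,0)
  5 ↦ (2,1)
  6 ↦ (3,0)
  7 ↦ (3,1)
  8 ↦ (4,0)
  9 ↦ (4,1)
distinct pairs in image: 10 / 10 needed
  → bijection onto A×B; projections well-typed.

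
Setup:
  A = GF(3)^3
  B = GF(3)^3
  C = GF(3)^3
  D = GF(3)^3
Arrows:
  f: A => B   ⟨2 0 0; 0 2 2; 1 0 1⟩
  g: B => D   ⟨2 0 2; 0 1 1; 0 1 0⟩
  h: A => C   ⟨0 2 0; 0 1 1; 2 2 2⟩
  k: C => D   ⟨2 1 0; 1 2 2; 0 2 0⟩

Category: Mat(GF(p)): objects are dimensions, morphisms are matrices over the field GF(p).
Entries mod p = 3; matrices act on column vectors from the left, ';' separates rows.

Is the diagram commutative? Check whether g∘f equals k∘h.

Answer: DOES NOT COMMUTE

Work:
Along f;g (path 1):
  e0=[1,0,0] f=>[2,0,1] g=>[0,1,0]
  e1=[0,1,0] f=>[0,2,0] g=>[0,2,2]
  e2=[0,0,1] f=>[0,2,1] g=>[2,0,2]
  result₁ = ⟨0 0 2; 1 2 0; 0 2 2⟩
Along h;k (path 2):
  e0=[1,0,0] h=>[0,0,2] k=>[0,1,0]
  e1=[0,1,0] h=>[2,1,2] k=>[2,2,2]
  e2=[0,0,1] h=>[0,1,2] k=>[1,0,2]
  result₂ = ⟨0 2 1; 1 2 0; 0 2 2⟩
Equal? NO — does not commute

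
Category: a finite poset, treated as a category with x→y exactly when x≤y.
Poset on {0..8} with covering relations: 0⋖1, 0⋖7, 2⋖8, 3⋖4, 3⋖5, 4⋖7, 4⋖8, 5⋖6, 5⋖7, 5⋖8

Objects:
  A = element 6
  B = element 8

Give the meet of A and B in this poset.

Answer: A∧B = 5

Work:
{x : x≤A ∧ x≤B} = {3,5}  (A=6, B=8)
  3 ≤ 5
  5 ≤ 5
glb = 5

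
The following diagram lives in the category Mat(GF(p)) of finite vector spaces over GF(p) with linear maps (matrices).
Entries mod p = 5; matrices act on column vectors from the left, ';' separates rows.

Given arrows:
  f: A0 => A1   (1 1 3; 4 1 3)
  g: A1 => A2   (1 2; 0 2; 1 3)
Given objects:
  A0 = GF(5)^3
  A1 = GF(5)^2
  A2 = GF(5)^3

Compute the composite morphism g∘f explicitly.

Answer: (4 3 4; 3 2 1; 3 4 2)

Derivation:
  e0=(1,0,0) f=>(1,4) g=>(4,3,3)
  e1=(0,1,0) f=>(1,1) g=>(3,2,4)
  e2=(0,0,1) f=>(3,3) g=>(4,1,2)
⟦path⟧: (4 3 4; 3 2 1; 3 4 2)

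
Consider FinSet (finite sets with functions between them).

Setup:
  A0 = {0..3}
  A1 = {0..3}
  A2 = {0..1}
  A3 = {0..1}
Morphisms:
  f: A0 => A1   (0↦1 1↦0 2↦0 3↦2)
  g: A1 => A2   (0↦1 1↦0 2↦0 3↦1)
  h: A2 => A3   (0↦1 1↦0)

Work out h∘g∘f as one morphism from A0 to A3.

  0 f=>1 g=>0 h=>1
  1 f=>0 g=>1 h=>0
  2 f=>0 g=>1 h=>0
  3 f=>2 g=>0 h=>1
result: (0↦1 1↦0 2↦0 3↦1)

Answer: (0↦1 1↦0 2↦0 3↦1)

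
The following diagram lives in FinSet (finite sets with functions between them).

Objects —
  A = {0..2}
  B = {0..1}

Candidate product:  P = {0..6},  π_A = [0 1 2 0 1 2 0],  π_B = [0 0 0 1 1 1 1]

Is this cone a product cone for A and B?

Answer: NOT A VALID PRODUCT — |P|=7 ≠ |A|·|B|=6

Derivation:
|A|·|B| = 3·2 = 6;  |P| = 7
  → cardinalities differ; no bijection possible.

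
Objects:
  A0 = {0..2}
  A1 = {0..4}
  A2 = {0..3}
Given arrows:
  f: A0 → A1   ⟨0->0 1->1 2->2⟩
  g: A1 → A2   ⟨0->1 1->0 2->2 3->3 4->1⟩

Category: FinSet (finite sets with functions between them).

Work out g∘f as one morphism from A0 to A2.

  0 f→0 g→1
  1 f→1 g→0
  2 f→2 g→2
composite: ⟨0->1 1->0 2->2⟩

Answer: ⟨0->1 1->0 2->2⟩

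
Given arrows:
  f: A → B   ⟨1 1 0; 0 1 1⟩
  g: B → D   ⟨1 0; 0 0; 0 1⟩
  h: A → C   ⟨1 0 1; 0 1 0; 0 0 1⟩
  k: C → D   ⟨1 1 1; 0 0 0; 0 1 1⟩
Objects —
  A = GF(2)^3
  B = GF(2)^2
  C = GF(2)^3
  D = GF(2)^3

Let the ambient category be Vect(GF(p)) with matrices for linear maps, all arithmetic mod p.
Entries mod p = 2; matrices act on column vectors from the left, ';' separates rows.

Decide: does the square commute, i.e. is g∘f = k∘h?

Answer: COMMUTES

Derivation:
1) trace f;g:
  e0=⟨1,0,0⟩ f→⟨1,0⟩ g→⟨1,0,0⟩
  e1=⟨0,1,0⟩ f→⟨1,1⟩ g→⟨1,0,1⟩
  e2=⟨0,0,1⟩ f→⟨0,1⟩ g→⟨0,0,1⟩
  result₁ = ⟨1 1 0; 0 0 0; 0 1 1⟩
2) trace h;k:
  e0=⟨1,0,0⟩ h→⟨1,0,0⟩ k→⟨1,0,0⟩
  e1=⟨0,1,0⟩ h→⟨0,1,0⟩ k→⟨1,0,1⟩
  e2=⟨0,0,1⟩ h→⟨1,0,1⟩ k→⟨0,0,1⟩
  result₂ = ⟨1 1 0; 0 0 0; 0 1 1⟩
Equal? same morphism ✓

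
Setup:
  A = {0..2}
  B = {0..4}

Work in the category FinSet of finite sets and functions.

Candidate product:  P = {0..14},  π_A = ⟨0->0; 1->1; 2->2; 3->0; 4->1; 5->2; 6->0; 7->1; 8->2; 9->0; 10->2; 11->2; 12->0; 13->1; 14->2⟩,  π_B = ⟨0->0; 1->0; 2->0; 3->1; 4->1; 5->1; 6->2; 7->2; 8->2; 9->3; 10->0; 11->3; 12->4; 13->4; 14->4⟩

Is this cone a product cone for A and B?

Answer: NOT A VALID PRODUCT — duplicate pair at indices 2,10

Derivation:
|A|·|B| = 3·5 = 15;  |P| = 15
Check the pairing map k ↦ (π_A(k), π_B(k)):
  0 -> (0,0)
  1 -> (1,0)
  2 -> (2,0)
  3 -> (0,1)
  4 -> (1,1)
  5 -> (2,1)
  6 -> (0,2)
  7 -> (1,2)
  8 -> (2,2)
  9 -> (0,3)
  10 -> (2,0)  ✗ repeats pair of k=2
  11 -> (2,3)
  12 -> (0,4)
  13 -> (1,4)
  14 -> (2,4)
distinct pairs in image: 14 / 15 needed
  → (2,0) hit at k=2 and k=10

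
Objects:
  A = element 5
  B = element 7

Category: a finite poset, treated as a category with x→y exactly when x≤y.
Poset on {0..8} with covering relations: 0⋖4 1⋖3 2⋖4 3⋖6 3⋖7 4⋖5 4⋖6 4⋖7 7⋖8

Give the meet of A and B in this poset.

{x : x⊑A ∧ x⊑B} = {0,2,4}  (A=5, B=7)
  0 ⊑ 4
  2 ⊑ 4
  4 ⊑ 4
glb = 4

Answer: A∧B = 4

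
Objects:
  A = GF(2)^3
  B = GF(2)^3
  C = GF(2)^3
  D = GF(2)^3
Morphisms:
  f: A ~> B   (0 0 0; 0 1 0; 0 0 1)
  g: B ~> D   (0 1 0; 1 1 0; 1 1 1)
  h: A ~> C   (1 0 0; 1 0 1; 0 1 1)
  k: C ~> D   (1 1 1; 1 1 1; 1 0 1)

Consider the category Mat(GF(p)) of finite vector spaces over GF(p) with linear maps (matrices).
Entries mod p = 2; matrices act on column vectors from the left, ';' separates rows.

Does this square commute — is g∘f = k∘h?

Path 1 = f;g:
  e0=[1,0,0] f~>[0,0,0] g~>[0,0,0]
  e1=[0,1,0] f~>[0,1,0] g~>[1,1,1]
  e2=[0,0,1] f~>[0,0,1] g~>[0,0,1]
  ⟦path⟧₁ = (0 1 0; 0 1 0; 0 1 1)
Path 2 = h;k:
  e0=[1,0,0] h~>[1,1,0] k~>[0,0,1]
  e1=[0,1,0] h~>[0,0,1] k~>[1,1,1]
  e2=[0,0,1] h~>[0,1,1] k~>[0,0,1]
  ⟦path⟧₂ = (0 1 0; 0 1 0; 1 1 1)
Equal? differ; not commutative

Answer: DOES NOT COMMUTE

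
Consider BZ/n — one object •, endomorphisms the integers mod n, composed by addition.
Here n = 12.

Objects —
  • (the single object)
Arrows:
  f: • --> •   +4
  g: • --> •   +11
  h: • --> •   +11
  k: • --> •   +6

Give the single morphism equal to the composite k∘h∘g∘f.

  0 +4≡4 +11≡3 +11≡2 +6≡8  (mod 12)
⟦path⟧: +8

Answer: +8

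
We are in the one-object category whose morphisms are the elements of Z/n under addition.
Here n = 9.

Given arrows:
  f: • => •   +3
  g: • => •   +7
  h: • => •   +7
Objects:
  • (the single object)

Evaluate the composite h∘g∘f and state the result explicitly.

Answer: +8

Work:
  0 +3≡3 +7≡1 +7≡8  (mod 9)
composite: +8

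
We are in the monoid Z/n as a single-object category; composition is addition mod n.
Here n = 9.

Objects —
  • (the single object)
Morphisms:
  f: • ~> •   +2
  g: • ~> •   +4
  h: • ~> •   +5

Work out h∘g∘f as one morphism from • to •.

Answer: +2

Derivation:
  0 +2≡2 +4≡6 +5≡2  (mod 9)
result: +2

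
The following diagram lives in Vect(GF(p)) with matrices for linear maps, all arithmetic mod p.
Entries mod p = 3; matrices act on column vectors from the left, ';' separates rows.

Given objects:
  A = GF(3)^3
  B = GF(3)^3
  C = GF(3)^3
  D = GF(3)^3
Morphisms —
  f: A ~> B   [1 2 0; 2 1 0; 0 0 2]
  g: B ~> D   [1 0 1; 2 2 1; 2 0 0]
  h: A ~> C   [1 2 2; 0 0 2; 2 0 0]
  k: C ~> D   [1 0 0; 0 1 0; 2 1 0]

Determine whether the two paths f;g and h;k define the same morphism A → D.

Answer: COMMUTES

Work:
1) trace f;g:
  e0=(1,0,0) f~>(1,2,0) g~>(1,0,2)
  e1=(0,1,0) f~>(2,1,0) g~>(2,0,1)
  e2=(0,0,1) f~>(0,0,2) g~>(2,2,0)
  result₁ = [1 2 2; 0 0 2; 2 1 0]
2) trace h;k:
  e0=(1,0,0) h~>(1,0,2) k~>(1,0,2)
  e1=(0,1,0) h~>(2,0,0) k~>(2,0,1)
  e2=(0,0,1) h~>(2,2,0) k~>(2,2,0)
  result₂ = [1 2 2; 0 0 2; 2 1 0]
Equal? equal; square commutes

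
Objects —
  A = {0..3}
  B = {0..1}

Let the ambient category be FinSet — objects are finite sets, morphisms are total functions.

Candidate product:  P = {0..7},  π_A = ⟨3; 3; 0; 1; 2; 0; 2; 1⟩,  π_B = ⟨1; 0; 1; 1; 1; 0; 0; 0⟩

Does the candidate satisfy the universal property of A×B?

Answer: VALID PRODUCT

Work:
|A|·|B| = 4·2 = 8;  |P| = 8
Check the pairing map k ↦ (π_A(k), π_B(k)):
  0 -> (3,1)
  1 -> (3,0)
  2 -> (0,1)
  3 -> (1,1)
  4 -> (2,1)
  5 -> (0,0)
  6 -> (2,0)
  7 -> (1,0)
distinct pairs in image: 8 / 8 needed
  → bijection onto A×B; projections well-typed.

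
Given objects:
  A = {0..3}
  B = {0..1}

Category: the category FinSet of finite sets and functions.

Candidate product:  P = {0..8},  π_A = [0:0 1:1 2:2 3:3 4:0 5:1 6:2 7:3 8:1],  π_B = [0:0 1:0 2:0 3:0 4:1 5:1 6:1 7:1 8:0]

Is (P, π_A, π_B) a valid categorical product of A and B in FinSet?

|A|·|B| = 4·2 = 8;  |P| = 9
  → cardinalities differ; no bijection possible.

Answer: NOT A VALID PRODUCT — |P|=9 ≠ |A|·|B|=8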